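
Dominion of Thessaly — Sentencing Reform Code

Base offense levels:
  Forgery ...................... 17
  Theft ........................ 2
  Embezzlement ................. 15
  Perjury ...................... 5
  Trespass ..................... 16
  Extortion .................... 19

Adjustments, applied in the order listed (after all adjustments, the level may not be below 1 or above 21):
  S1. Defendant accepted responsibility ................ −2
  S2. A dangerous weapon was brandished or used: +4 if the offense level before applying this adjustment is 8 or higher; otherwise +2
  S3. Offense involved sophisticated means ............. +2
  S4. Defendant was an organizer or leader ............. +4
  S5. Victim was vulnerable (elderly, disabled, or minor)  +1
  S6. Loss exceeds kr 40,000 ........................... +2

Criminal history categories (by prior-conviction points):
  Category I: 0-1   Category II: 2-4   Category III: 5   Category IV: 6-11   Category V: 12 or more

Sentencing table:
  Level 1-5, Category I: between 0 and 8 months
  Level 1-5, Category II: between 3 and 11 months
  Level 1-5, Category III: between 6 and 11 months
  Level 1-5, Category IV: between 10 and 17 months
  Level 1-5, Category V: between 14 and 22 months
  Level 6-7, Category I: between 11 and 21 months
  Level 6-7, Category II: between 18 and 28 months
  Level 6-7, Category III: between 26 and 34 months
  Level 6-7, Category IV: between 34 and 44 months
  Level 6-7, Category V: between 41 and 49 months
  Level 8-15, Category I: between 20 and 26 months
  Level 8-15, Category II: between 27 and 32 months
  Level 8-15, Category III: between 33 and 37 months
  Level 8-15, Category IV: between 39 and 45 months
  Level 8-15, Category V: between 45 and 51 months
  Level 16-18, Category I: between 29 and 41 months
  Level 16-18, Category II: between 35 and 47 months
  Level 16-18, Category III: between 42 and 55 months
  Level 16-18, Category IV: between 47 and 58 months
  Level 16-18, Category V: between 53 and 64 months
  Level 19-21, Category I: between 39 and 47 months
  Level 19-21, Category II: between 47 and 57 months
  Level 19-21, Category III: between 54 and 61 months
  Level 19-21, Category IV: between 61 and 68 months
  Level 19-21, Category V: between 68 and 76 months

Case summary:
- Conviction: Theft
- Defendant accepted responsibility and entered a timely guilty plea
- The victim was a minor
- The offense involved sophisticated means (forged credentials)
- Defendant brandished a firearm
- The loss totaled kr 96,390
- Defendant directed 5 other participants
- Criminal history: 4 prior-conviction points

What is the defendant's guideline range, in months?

Base offense level for theft: 2.
S1 applies: 2 − 2 = 0.
S2 applies (level before this adjustment is 0 < 8, so +2): 0 + 2 = 2.
S3 applies: 2 + 2 = 4.
S4 applies: 4 + 4 = 8.
S5 applies: 8 + 1 = 9.
S6 applies: 9 + 2 = 11.
Final offense level: 11.
Criminal history: 4 prior points → Category II (2-4).
Level 11 falls in the 8-15 band.
Grid: Level 8-15 × Category II = 27-32 months.

27-32 months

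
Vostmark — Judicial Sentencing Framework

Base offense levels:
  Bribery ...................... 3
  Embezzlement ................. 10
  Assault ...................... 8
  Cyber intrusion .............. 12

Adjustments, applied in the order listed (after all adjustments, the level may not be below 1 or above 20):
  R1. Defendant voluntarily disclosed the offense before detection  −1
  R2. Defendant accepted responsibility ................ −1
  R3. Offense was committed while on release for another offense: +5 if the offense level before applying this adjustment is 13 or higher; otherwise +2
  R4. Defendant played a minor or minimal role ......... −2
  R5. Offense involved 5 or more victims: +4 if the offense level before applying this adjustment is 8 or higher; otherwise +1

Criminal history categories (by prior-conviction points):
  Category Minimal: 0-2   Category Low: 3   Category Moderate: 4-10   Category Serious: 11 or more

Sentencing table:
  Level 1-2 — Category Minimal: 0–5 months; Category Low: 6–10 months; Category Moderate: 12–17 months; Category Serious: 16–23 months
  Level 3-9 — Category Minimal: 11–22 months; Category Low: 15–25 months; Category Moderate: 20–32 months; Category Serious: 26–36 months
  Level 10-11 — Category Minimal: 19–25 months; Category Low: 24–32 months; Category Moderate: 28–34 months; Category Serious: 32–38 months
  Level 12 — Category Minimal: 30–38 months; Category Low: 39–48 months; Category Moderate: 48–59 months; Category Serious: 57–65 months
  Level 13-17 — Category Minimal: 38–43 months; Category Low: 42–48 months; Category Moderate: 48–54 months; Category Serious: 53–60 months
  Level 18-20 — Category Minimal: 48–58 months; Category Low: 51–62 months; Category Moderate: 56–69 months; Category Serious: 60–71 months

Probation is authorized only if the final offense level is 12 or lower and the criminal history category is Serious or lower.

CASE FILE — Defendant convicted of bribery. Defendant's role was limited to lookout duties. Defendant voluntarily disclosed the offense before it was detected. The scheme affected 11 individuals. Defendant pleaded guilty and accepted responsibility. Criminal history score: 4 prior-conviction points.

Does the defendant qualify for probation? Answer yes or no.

Base offense level for bribery: 3.
R1 applies: 3 − 1 = 2.
R2 applies: 2 − 1 = 1.
R4 applies: 1 − 2 = -1.
R5 applies (level before this adjustment is -1 < 8, so +1): -1 + 1 = 0.
Level 0 is below the minimum of 1; floored at 1.
Final offense level: 1.
Criminal history: 4 prior points → Category Moderate (4-10).
Level 1 falls in the 1-2 band.
Grid: Level 1-2 × Category Moderate = 12-17 months.
Probation check: level 1 ≤ 12 and category Moderate ≤ Serious → eligible.

Yes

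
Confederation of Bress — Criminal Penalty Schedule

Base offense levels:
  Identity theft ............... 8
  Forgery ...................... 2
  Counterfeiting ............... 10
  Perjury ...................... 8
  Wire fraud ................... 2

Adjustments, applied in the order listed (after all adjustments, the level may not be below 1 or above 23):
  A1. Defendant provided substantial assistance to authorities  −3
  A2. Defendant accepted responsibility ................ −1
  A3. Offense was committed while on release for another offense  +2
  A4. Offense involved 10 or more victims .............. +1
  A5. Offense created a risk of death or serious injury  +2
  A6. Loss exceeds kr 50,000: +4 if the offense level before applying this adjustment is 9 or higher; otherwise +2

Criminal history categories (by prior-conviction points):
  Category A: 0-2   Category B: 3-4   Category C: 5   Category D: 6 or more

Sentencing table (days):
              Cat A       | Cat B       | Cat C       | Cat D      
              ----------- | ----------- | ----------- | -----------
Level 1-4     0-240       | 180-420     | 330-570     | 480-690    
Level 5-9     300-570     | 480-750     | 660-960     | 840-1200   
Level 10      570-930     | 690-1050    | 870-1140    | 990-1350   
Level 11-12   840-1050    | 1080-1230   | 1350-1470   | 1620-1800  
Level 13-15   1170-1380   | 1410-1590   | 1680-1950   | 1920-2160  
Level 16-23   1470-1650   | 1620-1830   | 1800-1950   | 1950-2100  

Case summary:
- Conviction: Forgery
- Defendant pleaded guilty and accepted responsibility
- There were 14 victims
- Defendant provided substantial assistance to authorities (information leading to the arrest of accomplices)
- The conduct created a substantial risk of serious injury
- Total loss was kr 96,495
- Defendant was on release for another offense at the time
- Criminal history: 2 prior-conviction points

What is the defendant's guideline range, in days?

Base offense level for forgery: 2.
A1 applies: 2 − 3 = -1.
A2 applies: -1 − 1 = -2.
A3 applies: -2 + 2 = 0.
A4 applies: 0 + 1 = 1.
A5 applies: 1 + 2 = 3.
A6 applies (level before this adjustment is 3 < 9, so +2): 3 + 2 = 5.
Final offense level: 5.
Criminal history: 2 prior points → Category A (0-2).
Level 5 falls in the 5-9 band.
Grid: Level 5-9 × Category A = 300-570 days.

300-570 days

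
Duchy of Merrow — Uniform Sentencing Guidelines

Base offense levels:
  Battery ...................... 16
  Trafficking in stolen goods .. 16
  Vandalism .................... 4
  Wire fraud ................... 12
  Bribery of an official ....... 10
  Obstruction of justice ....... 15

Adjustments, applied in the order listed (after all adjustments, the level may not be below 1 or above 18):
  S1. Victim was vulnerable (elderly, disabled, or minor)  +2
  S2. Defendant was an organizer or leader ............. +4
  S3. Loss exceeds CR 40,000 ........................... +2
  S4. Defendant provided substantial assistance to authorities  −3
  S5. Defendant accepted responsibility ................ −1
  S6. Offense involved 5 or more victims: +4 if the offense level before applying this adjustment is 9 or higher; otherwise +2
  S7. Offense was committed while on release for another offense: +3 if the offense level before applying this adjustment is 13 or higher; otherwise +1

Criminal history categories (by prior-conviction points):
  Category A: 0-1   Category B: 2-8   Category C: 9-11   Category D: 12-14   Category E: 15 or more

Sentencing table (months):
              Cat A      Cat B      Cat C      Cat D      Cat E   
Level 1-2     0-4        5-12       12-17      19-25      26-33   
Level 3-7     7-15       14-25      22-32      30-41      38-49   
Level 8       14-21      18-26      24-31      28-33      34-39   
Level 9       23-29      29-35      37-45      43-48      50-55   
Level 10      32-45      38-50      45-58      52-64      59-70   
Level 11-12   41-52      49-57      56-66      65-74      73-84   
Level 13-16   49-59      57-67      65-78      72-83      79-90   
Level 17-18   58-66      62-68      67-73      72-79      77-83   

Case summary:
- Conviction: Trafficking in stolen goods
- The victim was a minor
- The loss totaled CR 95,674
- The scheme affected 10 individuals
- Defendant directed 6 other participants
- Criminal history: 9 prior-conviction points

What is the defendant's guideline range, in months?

Base offense level for trafficking in stolen goods: 16.
S1 applies: 16 + 2 = 18.
S2 applies: 18 + 4 = 22.
S3 applies: 22 + 2 = 24.
S6 applies (level before this adjustment is 24 ≥ 9, so +4): 24 + 4 = 28.
Level 28 exceeds the maximum of 18; capped at 18.
Final offense level: 18.
Criminal history: 9 prior points → Category C (9-11).
Level 18 falls in the 17-18 band.
Grid: Level 17-18 × Category C = 67-73 months.

67-73 months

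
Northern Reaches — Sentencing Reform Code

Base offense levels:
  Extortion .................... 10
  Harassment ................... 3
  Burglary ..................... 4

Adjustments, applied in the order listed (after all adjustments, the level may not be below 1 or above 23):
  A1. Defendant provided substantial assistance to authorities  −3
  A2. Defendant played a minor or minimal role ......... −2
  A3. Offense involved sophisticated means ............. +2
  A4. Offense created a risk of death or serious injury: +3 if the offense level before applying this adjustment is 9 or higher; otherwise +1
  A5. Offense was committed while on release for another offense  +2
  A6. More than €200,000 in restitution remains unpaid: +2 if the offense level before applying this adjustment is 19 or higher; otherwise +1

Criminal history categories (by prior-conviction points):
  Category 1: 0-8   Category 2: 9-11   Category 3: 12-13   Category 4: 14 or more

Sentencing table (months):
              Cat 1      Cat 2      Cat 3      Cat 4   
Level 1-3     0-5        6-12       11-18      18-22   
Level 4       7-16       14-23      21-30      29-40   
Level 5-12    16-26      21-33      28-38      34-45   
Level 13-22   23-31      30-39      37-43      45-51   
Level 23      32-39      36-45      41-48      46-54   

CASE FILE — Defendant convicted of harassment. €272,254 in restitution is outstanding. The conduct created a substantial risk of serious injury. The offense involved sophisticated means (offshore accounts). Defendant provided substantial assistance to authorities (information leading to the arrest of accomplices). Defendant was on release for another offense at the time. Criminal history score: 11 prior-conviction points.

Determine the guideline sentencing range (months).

Base offense level for harassment: 3.
A1 applies: 3 − 3 = 0.
A2 does not apply.
A3 applies: 0 + 2 = 2.
A4 applies (level before this adjustment is 2 < 9, so +1): 2 + 1 = 3.
A5 applies: 3 + 2 = 5.
A6 applies (level before this adjustment is 5 < 19, so +1): 5 + 1 = 6.
Final offense level: 6.
Criminal history: 11 prior points → Category 2 (9-11).
Level 6 falls in the 5-12 band.
Grid: Level 5-12 × Category 2 = 21-33 months.

21-33 months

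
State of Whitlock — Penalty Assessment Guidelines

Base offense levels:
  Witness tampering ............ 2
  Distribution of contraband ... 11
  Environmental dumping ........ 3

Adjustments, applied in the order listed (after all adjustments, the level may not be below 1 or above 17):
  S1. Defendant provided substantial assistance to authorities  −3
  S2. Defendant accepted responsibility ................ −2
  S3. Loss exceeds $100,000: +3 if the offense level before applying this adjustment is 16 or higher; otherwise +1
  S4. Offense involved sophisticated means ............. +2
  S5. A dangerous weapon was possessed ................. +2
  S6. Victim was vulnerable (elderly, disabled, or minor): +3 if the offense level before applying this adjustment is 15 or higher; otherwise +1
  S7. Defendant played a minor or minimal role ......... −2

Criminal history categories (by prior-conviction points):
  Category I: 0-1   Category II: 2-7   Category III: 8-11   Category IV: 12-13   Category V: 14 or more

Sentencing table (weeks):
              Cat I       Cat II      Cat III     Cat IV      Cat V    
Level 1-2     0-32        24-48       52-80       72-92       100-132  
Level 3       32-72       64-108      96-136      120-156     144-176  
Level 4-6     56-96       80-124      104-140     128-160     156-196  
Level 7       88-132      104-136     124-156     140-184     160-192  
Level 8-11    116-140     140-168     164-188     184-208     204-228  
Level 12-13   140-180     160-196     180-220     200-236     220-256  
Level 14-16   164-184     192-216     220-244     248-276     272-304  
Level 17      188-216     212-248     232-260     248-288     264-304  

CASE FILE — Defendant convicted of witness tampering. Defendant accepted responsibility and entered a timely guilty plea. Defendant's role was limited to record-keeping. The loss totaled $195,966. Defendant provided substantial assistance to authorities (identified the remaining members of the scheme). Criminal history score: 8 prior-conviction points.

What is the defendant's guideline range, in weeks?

52-80 weeks

Base offense level for witness tampering: 2.
S1 applies: 2 − 3 = -1.
S2 applies: -1 − 2 = -3.
S3 applies (level before this adjustment is -3 < 16, so +1): -3 + 1 = -2.
S6 does not apply.
S7 applies: -2 − 2 = -4.
Level -4 is below the minimum of 1; floored at 1.
Final offense level: 1.
Criminal history: 8 prior points → Category III (8-11).
Level 1 falls in the 1-2 band.
Grid: Level 1-2 × Category III = 52-80 weeks.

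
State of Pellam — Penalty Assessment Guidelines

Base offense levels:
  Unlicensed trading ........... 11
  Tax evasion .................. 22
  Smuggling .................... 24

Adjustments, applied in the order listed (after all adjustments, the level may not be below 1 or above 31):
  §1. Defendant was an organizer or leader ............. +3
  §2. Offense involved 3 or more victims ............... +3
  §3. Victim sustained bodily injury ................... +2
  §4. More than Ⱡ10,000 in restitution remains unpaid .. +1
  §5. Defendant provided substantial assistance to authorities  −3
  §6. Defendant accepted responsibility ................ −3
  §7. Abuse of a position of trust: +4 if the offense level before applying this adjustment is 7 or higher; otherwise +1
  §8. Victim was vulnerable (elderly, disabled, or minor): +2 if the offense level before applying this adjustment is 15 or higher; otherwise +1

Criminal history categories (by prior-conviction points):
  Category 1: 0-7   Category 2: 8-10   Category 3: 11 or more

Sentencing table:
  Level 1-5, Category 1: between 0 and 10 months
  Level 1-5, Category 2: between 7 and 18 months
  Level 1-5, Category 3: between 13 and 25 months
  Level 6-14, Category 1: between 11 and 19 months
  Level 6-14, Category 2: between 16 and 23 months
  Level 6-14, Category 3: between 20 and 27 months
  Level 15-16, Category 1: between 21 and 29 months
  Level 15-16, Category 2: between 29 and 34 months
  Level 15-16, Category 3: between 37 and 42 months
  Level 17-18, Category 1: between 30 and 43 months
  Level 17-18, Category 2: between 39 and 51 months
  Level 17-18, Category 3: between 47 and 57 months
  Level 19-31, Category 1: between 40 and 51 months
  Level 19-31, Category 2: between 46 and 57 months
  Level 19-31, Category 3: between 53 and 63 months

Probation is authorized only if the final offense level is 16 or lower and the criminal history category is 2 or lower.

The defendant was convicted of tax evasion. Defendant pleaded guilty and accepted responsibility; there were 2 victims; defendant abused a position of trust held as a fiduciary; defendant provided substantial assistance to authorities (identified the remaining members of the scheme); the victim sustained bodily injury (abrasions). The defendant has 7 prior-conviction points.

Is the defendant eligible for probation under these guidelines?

No

Base offense level for tax evasion: 22.
§1 does not apply.
§3 applies: 22 + 2 = 24.
§5 applies: 24 − 3 = 21.
§6 applies: 21 − 3 = 18.
§7 applies (level before this adjustment is 18 ≥ 7, so +4): 18 + 4 = 22.
Final offense level: 22.
Criminal history: 7 prior points → Category 1 (0-7).
Level 22 falls in the 19-31 band.
Grid: Level 19-31 × Category 1 = 40-51 months.
Probation check: level 22 > 16 and category 1 ≤ 2 → not eligible.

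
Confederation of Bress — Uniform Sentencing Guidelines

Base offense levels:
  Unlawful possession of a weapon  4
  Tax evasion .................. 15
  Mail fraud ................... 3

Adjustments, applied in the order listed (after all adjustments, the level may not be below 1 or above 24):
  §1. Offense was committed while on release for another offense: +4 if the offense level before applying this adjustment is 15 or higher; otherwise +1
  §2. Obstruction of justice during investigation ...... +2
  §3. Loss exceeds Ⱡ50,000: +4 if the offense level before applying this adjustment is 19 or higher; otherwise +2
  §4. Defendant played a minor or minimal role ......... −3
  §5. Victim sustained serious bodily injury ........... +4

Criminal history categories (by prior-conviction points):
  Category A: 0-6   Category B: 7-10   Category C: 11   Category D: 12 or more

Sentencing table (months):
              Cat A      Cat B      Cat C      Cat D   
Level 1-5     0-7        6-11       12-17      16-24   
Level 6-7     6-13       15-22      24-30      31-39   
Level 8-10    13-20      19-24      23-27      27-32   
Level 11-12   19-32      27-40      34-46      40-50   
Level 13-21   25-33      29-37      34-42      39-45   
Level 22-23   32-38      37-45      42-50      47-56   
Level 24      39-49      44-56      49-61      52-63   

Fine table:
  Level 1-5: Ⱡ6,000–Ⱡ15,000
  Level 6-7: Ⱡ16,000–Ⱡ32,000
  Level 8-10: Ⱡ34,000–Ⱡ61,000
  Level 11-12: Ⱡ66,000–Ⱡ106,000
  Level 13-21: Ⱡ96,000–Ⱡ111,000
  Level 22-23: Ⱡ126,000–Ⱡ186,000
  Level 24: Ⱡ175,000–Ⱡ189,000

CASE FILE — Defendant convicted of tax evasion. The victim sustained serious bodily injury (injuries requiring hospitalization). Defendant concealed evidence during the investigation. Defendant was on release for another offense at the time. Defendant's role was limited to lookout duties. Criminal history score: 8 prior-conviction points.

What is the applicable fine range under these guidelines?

Base offense level for tax evasion: 15.
§1 applies (level before this adjustment is 15 ≥ 15, so +4): 15 + 4 = 19.
§2 applies: 19 + 2 = 21.
§4 applies: 21 − 3 = 18.
§5 applies: 18 + 4 = 22.
Final offense level: 22.
Level 22 falls in the 22-23 band.
Fine table: Level 22-23 → Ⱡ126,000–Ⱡ186,000.

Ⱡ126,000–Ⱡ186,000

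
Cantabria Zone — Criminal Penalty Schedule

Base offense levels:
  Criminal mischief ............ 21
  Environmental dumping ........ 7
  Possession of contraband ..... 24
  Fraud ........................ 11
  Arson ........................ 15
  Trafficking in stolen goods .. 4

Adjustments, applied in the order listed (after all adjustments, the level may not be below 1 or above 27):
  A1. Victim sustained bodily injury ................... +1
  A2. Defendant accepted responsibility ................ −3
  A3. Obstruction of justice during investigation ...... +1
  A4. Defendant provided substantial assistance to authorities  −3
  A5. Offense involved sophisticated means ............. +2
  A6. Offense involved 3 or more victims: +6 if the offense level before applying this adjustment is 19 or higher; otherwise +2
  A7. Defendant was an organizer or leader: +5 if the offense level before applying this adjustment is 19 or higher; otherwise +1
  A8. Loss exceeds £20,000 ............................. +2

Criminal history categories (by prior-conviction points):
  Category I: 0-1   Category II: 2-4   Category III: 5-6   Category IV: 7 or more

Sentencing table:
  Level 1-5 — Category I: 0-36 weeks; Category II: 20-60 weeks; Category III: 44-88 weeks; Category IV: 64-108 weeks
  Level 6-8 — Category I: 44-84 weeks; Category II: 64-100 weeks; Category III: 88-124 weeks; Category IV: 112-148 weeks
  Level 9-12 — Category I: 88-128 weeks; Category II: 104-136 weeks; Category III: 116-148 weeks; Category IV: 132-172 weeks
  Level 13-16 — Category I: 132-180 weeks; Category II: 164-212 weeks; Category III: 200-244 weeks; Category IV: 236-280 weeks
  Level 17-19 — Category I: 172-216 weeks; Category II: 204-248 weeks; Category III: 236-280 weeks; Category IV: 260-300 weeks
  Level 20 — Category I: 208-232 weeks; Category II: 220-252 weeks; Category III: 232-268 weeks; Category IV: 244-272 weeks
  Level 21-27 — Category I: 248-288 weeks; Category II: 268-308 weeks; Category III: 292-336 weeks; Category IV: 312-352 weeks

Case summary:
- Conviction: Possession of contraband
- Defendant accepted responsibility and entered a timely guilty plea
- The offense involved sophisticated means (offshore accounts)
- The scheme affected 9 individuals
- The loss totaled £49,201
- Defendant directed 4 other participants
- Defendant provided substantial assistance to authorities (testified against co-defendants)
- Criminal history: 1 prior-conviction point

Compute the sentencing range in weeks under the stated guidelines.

248-288 weeks

Base offense level for possession of contraband: 24.
A1 does not apply.
A2 applies: 24 − 3 = 21.
A3 does not apply.
A4 applies: 21 − 3 = 18.
A5 applies: 18 + 2 = 20.
A6 applies (level before this adjustment is 20 ≥ 19, so +6): 20 + 6 = 26.
A7 applies (level before this adjustment is 26 ≥ 19, so +5): 26 + 5 = 31.
A8 applies: 31 + 2 = 33.
Level 33 exceeds the maximum of 27; capped at 27.
Final offense level: 27.
Criminal history: 1 prior point → Category I (0-1).
Level 27 falls in the 21-27 band.
Grid: Level 21-27 × Category I = 248-288 weeks.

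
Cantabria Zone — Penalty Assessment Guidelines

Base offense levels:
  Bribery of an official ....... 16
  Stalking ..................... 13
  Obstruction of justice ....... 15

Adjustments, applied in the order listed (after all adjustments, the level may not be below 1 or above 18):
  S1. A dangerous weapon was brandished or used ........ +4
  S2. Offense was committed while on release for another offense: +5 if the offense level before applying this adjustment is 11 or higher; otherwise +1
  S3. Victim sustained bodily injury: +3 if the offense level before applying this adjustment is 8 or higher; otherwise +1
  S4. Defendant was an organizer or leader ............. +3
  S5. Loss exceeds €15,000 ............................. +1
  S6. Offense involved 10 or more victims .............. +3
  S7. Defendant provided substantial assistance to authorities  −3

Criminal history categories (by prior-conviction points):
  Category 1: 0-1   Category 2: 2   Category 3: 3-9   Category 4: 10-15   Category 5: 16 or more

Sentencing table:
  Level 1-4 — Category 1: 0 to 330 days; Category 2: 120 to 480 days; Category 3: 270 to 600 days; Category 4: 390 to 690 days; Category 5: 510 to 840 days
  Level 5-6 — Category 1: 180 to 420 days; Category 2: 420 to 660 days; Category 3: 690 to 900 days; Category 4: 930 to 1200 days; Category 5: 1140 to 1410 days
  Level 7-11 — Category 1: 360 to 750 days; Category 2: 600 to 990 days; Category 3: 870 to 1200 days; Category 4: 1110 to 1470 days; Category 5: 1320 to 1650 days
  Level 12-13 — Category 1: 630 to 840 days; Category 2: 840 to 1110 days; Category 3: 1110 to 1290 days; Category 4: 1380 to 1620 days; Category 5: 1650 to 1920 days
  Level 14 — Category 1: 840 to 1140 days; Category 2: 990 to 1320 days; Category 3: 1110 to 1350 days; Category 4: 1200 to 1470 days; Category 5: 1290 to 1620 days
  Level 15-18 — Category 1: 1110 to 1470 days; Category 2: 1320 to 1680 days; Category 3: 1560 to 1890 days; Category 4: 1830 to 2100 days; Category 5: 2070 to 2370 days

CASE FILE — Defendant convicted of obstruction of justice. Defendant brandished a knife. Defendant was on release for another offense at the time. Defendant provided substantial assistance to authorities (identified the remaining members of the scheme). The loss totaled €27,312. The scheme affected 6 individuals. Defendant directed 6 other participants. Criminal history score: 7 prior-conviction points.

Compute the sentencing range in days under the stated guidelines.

Base offense level for obstruction of justice: 15.
S1 applies: 15 + 4 = 19.
S2 applies (level before this adjustment is 19 ≥ 11, so +5): 19 + 5 = 24.
S4 applies: 24 + 3 = 27.
S5 applies: 27 + 1 = 28.
S7 applies: 28 − 3 = 25.
Level 25 exceeds the maximum of 18; capped at 18.
Final offense level: 18.
Criminal history: 7 prior points → Category 3 (3-9).
Level 18 falls in the 15-18 band.
Grid: Level 15-18 × Category 3 = 1560-1890 days.

1560-1890 days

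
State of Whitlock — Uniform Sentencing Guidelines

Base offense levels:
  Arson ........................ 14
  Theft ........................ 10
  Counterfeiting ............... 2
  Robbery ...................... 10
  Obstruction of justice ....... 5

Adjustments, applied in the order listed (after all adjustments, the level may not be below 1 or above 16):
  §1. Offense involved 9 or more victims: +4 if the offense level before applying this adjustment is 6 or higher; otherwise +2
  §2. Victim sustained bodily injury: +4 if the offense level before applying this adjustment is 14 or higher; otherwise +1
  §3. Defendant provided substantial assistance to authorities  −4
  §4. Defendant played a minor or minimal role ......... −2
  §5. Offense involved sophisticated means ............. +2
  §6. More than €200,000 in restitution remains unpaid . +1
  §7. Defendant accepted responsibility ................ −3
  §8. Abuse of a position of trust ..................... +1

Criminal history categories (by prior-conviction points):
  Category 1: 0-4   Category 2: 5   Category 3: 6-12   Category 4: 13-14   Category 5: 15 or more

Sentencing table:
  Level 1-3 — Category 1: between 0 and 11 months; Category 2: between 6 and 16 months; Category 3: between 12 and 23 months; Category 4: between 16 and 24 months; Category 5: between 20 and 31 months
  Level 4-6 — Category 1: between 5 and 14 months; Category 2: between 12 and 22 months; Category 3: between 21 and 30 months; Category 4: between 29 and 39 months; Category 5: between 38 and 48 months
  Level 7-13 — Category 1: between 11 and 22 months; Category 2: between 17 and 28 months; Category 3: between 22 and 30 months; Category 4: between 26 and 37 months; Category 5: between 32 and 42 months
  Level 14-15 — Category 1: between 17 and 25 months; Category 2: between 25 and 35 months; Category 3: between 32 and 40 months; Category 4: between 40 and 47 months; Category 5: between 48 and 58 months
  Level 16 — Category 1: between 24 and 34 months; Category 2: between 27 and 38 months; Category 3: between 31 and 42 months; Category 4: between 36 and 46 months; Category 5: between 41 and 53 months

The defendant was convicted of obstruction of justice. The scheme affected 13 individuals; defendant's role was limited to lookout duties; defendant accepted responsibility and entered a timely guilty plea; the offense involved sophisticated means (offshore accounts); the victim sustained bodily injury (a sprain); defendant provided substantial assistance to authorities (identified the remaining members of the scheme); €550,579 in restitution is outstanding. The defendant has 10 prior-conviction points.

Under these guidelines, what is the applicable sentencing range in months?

12-23 months

Base offense level for obstruction of justice: 5.
§1 applies (level before this adjustment is 5 < 6, so +2): 5 + 2 = 7.
§2 applies (level before this adjustment is 7 < 14, so +1): 7 + 1 = 8.
§3 applies: 8 − 4 = 4.
§4 applies: 4 − 2 = 2.
§5 applies: 2 + 2 = 4.
§6 applies: 4 + 1 = 5.
§7 applies: 5 − 3 = 2.
§8 does not apply.
Final offense level: 2.
Criminal history: 10 prior points → Category 3 (6-12).
Level 2 falls in the 1-3 band.
Grid: Level 1-3 × Category 3 = 12-23 months.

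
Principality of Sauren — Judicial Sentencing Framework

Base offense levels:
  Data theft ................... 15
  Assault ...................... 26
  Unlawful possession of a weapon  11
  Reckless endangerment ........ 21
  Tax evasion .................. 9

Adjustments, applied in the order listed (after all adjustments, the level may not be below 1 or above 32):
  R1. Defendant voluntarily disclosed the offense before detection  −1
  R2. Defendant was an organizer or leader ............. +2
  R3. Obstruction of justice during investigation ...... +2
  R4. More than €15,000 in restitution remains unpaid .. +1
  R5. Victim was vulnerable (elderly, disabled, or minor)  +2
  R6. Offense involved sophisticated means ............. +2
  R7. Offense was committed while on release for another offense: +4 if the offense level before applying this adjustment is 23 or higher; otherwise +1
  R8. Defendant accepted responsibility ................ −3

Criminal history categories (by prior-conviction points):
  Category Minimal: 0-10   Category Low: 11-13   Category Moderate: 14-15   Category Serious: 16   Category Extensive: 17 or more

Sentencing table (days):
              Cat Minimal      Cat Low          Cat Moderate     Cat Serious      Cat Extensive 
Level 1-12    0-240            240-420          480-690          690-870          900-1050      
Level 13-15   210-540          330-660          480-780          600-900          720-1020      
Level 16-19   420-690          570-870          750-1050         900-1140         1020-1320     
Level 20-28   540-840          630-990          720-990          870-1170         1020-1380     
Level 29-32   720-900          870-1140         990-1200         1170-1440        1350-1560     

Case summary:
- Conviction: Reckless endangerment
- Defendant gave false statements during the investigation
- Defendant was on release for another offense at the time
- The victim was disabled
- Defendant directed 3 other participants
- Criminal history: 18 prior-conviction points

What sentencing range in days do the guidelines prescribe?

Base offense level for reckless endangerment: 21.
R2 applies: 21 + 2 = 23.
R3 applies: 23 + 2 = 25.
R4 does not apply.
R5 applies: 25 + 2 = 27.
R7 applies (level before this adjustment is 27 ≥ 23, so +4): 27 + 4 = 31.
Final offense level: 31.
Criminal history: 18 prior points → Category Extensive (17+).
Level 31 falls in the 29-32 band.
Grid: Level 29-32 × Category Extensive = 1350-1560 days.

1350-1560 days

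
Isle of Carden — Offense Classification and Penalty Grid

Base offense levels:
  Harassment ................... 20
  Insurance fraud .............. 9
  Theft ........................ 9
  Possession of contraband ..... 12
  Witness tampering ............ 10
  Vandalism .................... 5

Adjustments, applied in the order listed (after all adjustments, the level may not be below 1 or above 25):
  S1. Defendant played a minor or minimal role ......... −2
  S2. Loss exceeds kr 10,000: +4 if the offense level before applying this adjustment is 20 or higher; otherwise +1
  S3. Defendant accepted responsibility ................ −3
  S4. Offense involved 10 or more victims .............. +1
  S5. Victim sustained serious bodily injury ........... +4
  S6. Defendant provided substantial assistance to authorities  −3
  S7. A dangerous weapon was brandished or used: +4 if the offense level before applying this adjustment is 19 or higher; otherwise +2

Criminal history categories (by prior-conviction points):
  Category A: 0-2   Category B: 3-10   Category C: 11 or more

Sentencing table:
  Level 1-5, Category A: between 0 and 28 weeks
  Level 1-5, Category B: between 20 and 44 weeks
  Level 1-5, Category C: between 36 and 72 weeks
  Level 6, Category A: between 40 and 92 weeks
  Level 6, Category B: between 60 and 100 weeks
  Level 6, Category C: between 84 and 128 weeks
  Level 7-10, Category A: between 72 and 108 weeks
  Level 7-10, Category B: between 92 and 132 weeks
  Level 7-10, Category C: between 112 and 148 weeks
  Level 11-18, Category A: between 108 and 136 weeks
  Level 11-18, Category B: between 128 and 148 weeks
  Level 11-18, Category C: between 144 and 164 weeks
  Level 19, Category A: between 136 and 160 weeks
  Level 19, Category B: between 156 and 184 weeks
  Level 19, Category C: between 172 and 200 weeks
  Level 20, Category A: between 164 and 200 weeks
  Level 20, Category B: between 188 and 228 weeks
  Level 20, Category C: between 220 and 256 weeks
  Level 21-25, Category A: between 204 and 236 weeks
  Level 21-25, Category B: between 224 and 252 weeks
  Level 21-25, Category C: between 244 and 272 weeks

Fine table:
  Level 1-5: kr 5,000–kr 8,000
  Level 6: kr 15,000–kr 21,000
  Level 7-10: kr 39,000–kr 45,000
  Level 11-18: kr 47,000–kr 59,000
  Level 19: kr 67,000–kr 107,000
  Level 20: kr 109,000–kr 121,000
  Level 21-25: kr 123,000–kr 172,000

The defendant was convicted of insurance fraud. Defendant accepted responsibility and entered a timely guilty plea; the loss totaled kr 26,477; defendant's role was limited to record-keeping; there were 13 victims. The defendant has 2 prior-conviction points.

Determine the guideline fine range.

Base offense level for insurance fraud: 9.
S1 applies: 9 − 2 = 7.
S2 applies (level before this adjustment is 7 < 20, so +1): 7 + 1 = 8.
S3 applies: 8 − 3 = 5.
S4 applies: 5 + 1 = 6.
S5 does not apply.
S7 does not apply.
Final offense level: 6.
Level 6 falls in the 6 band.
Fine table: Level 6 → kr 15,000–kr 21,000.

kr 15,000–kr 21,000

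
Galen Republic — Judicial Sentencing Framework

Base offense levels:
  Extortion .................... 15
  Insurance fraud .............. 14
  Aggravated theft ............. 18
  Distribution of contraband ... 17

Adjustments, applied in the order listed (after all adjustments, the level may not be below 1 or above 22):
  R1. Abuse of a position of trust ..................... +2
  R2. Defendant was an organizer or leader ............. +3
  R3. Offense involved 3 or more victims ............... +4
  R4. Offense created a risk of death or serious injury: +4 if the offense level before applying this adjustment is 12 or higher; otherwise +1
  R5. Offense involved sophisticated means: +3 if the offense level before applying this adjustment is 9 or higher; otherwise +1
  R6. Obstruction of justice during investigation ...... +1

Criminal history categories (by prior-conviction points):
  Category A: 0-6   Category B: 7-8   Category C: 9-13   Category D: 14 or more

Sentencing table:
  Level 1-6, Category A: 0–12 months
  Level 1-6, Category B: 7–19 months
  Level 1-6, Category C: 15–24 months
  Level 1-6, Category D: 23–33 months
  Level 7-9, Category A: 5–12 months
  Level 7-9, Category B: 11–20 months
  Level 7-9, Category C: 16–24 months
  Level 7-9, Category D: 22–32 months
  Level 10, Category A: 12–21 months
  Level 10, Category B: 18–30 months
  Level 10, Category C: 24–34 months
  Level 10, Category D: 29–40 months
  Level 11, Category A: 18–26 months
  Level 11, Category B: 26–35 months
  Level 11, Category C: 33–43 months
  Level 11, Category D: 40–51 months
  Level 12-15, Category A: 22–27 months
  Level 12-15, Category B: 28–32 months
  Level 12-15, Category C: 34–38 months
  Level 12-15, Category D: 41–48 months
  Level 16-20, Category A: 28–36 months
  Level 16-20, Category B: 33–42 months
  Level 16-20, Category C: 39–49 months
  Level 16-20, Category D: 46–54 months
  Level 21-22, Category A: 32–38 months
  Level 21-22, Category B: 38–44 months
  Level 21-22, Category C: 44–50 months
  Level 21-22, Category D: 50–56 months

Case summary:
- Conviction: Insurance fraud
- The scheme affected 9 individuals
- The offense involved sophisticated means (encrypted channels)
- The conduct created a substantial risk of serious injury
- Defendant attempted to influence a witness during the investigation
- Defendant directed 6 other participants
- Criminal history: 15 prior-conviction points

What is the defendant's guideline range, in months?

Base offense level for insurance fraud: 14.
R1 does not apply.
R2 applies: 14 + 3 = 17.
R3 applies: 17 + 4 = 21.
R4 applies (level before this adjustment is 21 ≥ 12, so +4): 21 + 4 = 25.
R5 applies (level before this adjustment is 25 ≥ 9, so +3): 25 + 3 = 28.
R6 applies: 28 + 1 = 29.
Level 29 exceeds the maximum of 22; capped at 22.
Final offense level: 22.
Criminal history: 15 prior points → Category D (14+).
Level 22 falls in the 21-22 band.
Grid: Level 21-22 × Category D = 50-56 months.

50-56 months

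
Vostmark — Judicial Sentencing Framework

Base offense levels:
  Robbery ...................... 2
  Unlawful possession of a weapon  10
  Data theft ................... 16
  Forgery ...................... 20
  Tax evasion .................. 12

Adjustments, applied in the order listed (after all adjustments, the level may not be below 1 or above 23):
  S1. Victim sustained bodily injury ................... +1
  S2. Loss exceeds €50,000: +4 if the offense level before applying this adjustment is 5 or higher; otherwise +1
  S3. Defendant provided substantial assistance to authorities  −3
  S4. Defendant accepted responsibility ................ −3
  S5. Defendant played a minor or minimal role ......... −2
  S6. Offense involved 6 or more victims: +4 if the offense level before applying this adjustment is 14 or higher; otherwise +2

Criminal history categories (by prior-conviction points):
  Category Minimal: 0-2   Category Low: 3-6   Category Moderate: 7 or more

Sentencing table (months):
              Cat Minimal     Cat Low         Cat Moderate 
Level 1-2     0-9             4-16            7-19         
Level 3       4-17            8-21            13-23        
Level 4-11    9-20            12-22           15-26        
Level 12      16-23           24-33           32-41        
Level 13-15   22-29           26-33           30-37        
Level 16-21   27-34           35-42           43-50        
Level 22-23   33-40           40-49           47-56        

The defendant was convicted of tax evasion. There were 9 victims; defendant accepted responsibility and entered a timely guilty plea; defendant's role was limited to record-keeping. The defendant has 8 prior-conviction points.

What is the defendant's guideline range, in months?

15-26 months

Base offense level for tax evasion: 12.
S3 does not apply.
S4 applies: 12 − 3 = 9.
S5 applies: 9 − 2 = 7.
S6 applies (level before this adjustment is 7 < 14, so +2): 7 + 2 = 9.
Final offense level: 9.
Criminal history: 8 prior points → Category Moderate (7+).
Level 9 falls in the 4-11 band.
Grid: Level 4-11 × Category Moderate = 15-26 months.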